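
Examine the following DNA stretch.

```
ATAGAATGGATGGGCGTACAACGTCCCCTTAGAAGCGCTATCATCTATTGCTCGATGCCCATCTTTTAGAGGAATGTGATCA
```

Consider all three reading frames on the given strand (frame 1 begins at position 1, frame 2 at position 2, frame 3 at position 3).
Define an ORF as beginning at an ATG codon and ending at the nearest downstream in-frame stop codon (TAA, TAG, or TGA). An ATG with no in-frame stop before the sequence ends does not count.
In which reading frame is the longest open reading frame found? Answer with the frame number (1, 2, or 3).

Frame 1: ATA GAA TGG ATG GGC GTA CAA CGT CCC CTT AGA AGC GCT ATC ATC TAT TGC TCG ATG CCC ATC TTT TAG AGG AAT GTG ATC — ATG at 10, stop TAG at 67 → 60 nt; ATG at 55, stop TAG at 67 → 15 nt.
Frame 2: TAG AAT GGA TGG GCG TAC AAC GTC CCC TTA GAA GCG CTA TCA TCT ATT GCT CGA TGC CCA TCT TTT AGA GGA ATG TGA TCA — ATG at 74, stop TGA at 77 → 6 nt.
Frame 3: AGA ATG GAT GGG CGT ACA ACG TCC CCT TAG AAG CGC TAT CAT CTA TTG CTC GAT GCC CAT CTT TTA GAG GAA TGT GAT — ATG at 6, stop TAG at 30 → 27 nt.
Longest ORF is 60 nt in frame 1 (positions 10–69).

1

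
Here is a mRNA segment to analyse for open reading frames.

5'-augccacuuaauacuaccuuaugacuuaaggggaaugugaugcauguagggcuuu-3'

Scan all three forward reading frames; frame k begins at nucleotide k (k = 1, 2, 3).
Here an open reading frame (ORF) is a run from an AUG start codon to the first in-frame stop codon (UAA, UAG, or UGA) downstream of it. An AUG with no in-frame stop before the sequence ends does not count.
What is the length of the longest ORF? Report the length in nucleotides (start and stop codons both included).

Frame 1: AUG CCA CUU AAU ACU ACC UUA UGA CUU AAG GGG AAU GUG AUG CAU GUA GGG CUU — AUG at 1, stop UGA at 22 → 24 nt.
Frame 2: UGC CAC UUA AUA CUA CCU UAU GAC UUA AGG GGA AUG UGA UGC AUG UAG GGC UUU — AUG at 35, stop UGA at 38 → 6 nt; AUG at 44, stop UAG at 47 → 6 nt.
Frame 3: GCC ACU UAA UAC UAC CUU AUG ACU UAA GGG GAA UGU GAU GCA UGU AGG GCU — AUG at 21, stop UAA at 27 → 9 nt.
Longest: frame 1, positions 1–24, 24 nt = 8 codons = 7 aa. → 24 nucleotides.

24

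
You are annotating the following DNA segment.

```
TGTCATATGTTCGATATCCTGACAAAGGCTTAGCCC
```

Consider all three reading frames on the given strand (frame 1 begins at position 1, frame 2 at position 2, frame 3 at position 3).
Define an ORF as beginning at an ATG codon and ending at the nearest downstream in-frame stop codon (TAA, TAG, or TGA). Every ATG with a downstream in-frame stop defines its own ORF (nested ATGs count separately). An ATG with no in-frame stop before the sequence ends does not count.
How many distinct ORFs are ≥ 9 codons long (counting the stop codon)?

Frame 1: TGT CAT ATG TTC GAT ATC CTG ACA AAG GCT TAG CCC — ATG at 7, stop TAG at 31 → 27 nt.
Frame 2: GTC ATA TGT TCG ATA TCC TGA CAA AGG CTT AGC — no ATG→stop ORF.
Frame 3: TCA TAT GTT CGA TAT CCT GAC AAA GGC TTA GCC — no ATG→stop ORF.
ORFs ≥ 9 codons: frame 1 7–33 (9 codons). Count = 1.

1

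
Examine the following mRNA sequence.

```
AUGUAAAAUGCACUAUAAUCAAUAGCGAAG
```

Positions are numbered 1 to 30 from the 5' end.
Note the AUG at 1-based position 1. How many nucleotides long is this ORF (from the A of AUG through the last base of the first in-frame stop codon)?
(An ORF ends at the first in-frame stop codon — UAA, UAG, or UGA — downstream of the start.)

6

Codons from position 1: AUG (1–3), UAA (4–6).
UAA is the first in-frame stop; ORF spans 1–6, 6 nucleotides.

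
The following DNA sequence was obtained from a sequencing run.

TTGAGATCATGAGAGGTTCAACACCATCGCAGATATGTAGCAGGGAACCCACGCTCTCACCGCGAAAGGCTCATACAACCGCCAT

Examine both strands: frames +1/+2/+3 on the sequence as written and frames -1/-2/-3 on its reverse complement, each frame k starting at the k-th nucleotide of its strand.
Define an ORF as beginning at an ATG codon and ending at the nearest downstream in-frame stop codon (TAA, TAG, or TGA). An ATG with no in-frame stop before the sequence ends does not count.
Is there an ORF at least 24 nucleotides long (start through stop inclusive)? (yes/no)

Reverse complement (5'→3'): ATGGCGGTTGTATGAGCCTTTCGCGGTGAGAGCGTGGGTTCCCTGCTACATATCTGCGATGGTGTTGAACCTCTCATGATCTCAA
Frame +1: TTG AGA TCA TGA GAG GTT CAA CAC CAT CGC AGA TAT GTA GCA GGG AAC CCA CGC TCT CAC CGC GAA AGG CTC ATA CAA CCG CCA — no ATG→stop ORF.
Frame +2: TGA GAT CAT GAG AGG TTC AAC ACC ATC GCA GAT ATG TAG CAG GGA ACC CAC GCT CTC ACC GCG AAA GGC TCA TAC AAC CGC CAT — ATG at 35, stop TAG at 38 → 6 nt.
Frame +3: GAG ATC ATG AGA GGT TCA ACA CCA TCG CAG ATA TGT AGC AGG GAA CCC ACG CTC TCA CCG CGA AAG GCT CAT ACA ACC GCC — no ATG→stop ORF.
Frame -1: ATG GCG GTT GTA TGA GCC TTT CGC GGT GAG AGC GTG GGT TCC CTG CTA CAT ATC TGC GAT GGT GTT GAA CCT CTC ATG ATC TCA — ATG at 1, stop TGA at 13 → 15 nt.
Frame -2: TGG CGG TTG TAT GAG CCT TTC GCG GTG AGA GCG TGG GTT CCC TGC TAC ATA TCT GCG ATG GTG TTG AAC CTC TCA TGA TCT CAA — ATG at 59, stop TGA at 77 → 21 nt.
Frame -3: GGC GGT TGT ATG AGC CTT TCG CGG TGA GAG CGT GGG TTC CCT GCT ACA TAT CTG CGA TGG TGT TGA ACC TCT CAT GAT CTC — ATG at 12, stop TGA at 27 → 18 nt.
Largest ORF found is 21 nucleotides < 24, so no.

no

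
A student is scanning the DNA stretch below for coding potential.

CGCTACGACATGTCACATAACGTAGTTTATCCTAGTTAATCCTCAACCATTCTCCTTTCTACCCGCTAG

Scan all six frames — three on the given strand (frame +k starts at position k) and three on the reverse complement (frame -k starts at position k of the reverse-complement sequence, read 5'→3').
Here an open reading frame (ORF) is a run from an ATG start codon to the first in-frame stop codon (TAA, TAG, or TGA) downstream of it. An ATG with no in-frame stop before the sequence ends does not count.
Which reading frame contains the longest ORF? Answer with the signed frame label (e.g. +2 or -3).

+1

Reverse complement (5'→3'): CTAGCGGGTAGAAAGGAGAATGGTTGAGGATTAACTAGGATAAACTACGTTATGTGACATGTCGTAGCG
Frame +1: CGC TAC GAC ATG TCA CAT AAC GTA GTT TAT CCT AGT TAA TCC TCA ACC ATT CTC CTT TCT ACC CGC TAG — ATG at 10, stop TAA at 37 → 30 nt.
Frame +2: GCT ACG ACA TGT CAC ATA ACG TAG TTT ATC CTA GTT AAT CCT CAA CCA TTC TCC TTT CTA CCC GCT — no ATG→stop ORF.
Frame +3: CTA CGA CAT GTC ACA TAA CGT AGT TTA TCC TAG TTA ATC CTC AAC CAT TCT CCT TTC TAC CCG CTA — no ATG→stop ORF.
Frame -1: CTA GCG GGT AGA AAG GAG AAT GGT TGA GGA TTA ACT AGG ATA AAC TAC GTT ATG TGA CAT GTC GTA GCG — ATG at 52, stop TGA at 55 → 6 nt.
Frame -2: TAG CGG GTA GAA AGG AGA ATG GTT GAG GAT TAA CTA GGA TAA ACT ACG TTA TGT GAC ATG TCG TAG — ATG at 20, stop TAA at 32 → 15 nt; ATG at 59, stop TAG at 65 → 9 nt.
Frame -3: AGC GGG TAG AAA GGA GAA TGG TTG AGG ATT AAC TAG GAT AAA CTA CGT TAT GTG ACA TGT CGT AGC — no ATG→stop ORF.
Longest ORF is 30 nt in frame +1 (positions 10–39).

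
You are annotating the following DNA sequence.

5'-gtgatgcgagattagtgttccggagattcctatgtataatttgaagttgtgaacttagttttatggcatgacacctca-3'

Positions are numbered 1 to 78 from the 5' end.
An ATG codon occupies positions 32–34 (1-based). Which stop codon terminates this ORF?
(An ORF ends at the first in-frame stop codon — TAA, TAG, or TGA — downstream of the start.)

TGA

Codons from position 32: ATG (32–34), TAT (35–37), AAT (38–40), TTG (41–43), AAG (44–46), TTG (47–49), TGA (50–52).
The first in-frame stop codon is TGA.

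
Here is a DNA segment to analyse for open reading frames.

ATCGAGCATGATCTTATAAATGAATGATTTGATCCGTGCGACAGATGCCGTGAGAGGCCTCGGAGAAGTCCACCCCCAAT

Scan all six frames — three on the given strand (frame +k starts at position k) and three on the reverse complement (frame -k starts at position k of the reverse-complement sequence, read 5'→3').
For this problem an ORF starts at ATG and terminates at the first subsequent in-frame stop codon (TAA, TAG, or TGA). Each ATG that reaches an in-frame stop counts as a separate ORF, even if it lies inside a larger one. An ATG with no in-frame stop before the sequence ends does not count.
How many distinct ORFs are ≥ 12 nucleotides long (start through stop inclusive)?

1

Reverse complement (5'→3'): ATTGGGGGTGGACTTCTCCGAGGCCTCTCACGGCATCTGTCGCACGGATCAAATCATTCATTTATAAGATCATGCTCGAT
Frame +1: ATC GAG CAT GAT CTT ATA AAT GAA TGA TTT GAT CCG TGC GAC AGA TGC CGT GAG AGG CCT CGG AGA AGT CCA CCC CCA — no ATG→stop ORF.
Frame +2: TCG AGC ATG ATC TTA TAA ATG AAT GAT TTG ATC CGT GCG ACA GAT GCC GTG AGA GGC CTC GGA GAA GTC CAC CCC CAA — ATG at 8, stop TAA at 17 → 12 nt.
Frame +3: CGA GCA TGA TCT TAT AAA TGA ATG ATT TGA TCC GTG CGA CAG ATG CCG TGA GAG GCC TCG GAG AAG TCC ACC CCC AAT — ATG at 24, stop TGA at 30 → 9 nt; ATG at 45, stop TGA at 51 → 9 nt.
Frame -1: ATT GGG GGT GGA CTT CTC CGA GGC CTC TCA CGG CAT CTG TCG CAC GGA TCA AAT CAT TCA TTT ATA AGA TCA TGC TCG — no ATG→stop ORF.
Frame -2: TTG GGG GTG GAC TTC TCC GAG GCC TCT CAC GGC ATC TGT CGC ACG GAT CAA ATC ATT CAT TTA TAA GAT CAT GCT CGA — no ATG→stop ORF.
Frame -3: TGG GGG TGG ACT TCT CCG AGG CCT CTC ACG GCA TCT GTC GCA CGG ATC AAA TCA TTC ATT TAT AAG ATC ATG CTC GAT — no ATG→stop ORF.
ORFs ≥ 12 nucleotides: frame +2 8–19 (12 nucleotides). Count = 1.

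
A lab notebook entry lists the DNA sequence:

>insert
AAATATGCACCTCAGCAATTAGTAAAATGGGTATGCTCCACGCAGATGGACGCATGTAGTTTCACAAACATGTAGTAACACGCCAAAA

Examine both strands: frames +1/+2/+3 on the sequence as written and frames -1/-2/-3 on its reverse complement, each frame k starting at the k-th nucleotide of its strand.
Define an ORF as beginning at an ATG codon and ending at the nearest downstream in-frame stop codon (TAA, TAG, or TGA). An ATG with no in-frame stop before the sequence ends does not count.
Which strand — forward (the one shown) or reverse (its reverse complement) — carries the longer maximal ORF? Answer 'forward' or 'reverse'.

reverse

Reverse complement (5'→3'): TTTTGGCGTGTTACTACATGTTTGTGAAACTACATGCGTCCATCTGCGTGGAGCATACCCATTTTACTAATTGCTGAGGTGCATATTT
Frame +1: AAA TAT GCA CCT CAG CAA TTA GTA AAA TGG GTA TGC TCC ACG CAG ATG GAC GCA TGT AGT TTC ACA AAC ATG TAG TAA CAC GCC AAA — ATG at 46, stop TAG at 73 → 30 nt; ATG at 70, stop TAG at 73 → 6 nt.
Frame +2: AAT ATG CAC CTC AGC AAT TAG TAA AAT GGG TAT GCT CCA CGC AGA TGG ACG CAT GTA GTT TCA CAA ACA TGT AGT AAC ACG CCA AAA — ATG at 5, stop TAG at 20 → 18 nt.
Frame +3: ATA TGC ACC TCA GCA ATT AGT AAA ATG GGT ATG CTC CAC GCA GAT GGA CGC ATG TAG TTT CAC AAA CAT GTA GTA ACA CGC CAA — ATG at 27, stop TAG at 57 → 33 nt; ATG at 33, stop TAG at 57 → 27 nt; ATG at 54, stop TAG at 57 → 6 nt.
Frame -1: TTT TGG CGT GTT ACT ACA TGT TTG TGA AAC TAC ATG CGT CCA TCT GCG TGG AGC ATA CCC ATT TTA CTA ATT GCT GAG GTG CAT ATT — no ATG→stop ORF.
Frame -2: TTT GGC GTG TTA CTA CAT GTT TGT GAA ACT ACA TGC GTC CAT CTG CGT GGA GCA TAC CCA TTT TAC TAA TTG CTG AGG TGC ATA TTT — no ATG→stop ORF.
Frame -3: TTG GCG TGT TAC TAC ATG TTT GTG AAA CTA CAT GCG TCC ATC TGC GTG GAG CAT ACC CAT TTT ACT AAT TGC TGA GGT GCA TAT — ATG at 18, stop TGA at 75 → 60 nt.
Forward-strand max 33 nt; reverse-strand max 60 nt. The reverse strand has the longer ORF.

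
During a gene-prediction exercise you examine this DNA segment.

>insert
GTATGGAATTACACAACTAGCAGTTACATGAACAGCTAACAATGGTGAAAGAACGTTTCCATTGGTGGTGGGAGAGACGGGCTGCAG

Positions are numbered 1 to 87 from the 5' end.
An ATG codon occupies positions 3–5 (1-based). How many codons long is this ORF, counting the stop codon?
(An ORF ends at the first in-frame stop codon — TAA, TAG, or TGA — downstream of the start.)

Codons from position 3: ATG (3–5), GAA (6–8), TTA (9–11), CAC (12–14), AAC (15–17), TAG (18–20).
TAG is the first in-frame stop; that's 6 codons including the stop.

6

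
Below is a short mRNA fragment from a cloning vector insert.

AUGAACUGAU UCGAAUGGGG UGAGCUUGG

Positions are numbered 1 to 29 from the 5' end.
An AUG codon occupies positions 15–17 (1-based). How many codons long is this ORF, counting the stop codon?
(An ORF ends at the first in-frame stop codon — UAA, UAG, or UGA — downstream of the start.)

Codons from position 15: AUG (15–17), GGG (18–20), UGA (21–23).
UGA is the first in-frame stop; that's 3 codons including the stop.

3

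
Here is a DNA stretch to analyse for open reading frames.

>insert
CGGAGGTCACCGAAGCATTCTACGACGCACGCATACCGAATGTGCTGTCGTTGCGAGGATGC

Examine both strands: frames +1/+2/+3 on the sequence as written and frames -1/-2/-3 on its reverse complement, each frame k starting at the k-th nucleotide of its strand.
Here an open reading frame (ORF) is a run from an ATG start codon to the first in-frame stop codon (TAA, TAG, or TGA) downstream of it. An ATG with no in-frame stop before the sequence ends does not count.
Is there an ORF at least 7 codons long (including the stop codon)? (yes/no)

no

Reverse complement (5'→3'): GCATCCTCGCAACGACAGCACATTCGGTATGCGTGCGTCGTAGAATGCTTCGGTGACCTCCG
Frame +1: CGG AGG TCA CCG AAG CAT TCT ACG ACG CAC GCA TAC CGA ATG TGC TGT CGT TGC GAG GAT — no ATG→stop ORF.
Frame +2: GGA GGT CAC CGA AGC ATT CTA CGA CGC ACG CAT ACC GAA TGT GCT GTC GTT GCG AGG ATG — no ATG→stop ORF.
Frame +3: GAG GTC ACC GAA GCA TTC TAC GAC GCA CGC ATA CCG AAT GTG CTG TCG TTG CGA GGA TGC — no ATG→stop ORF.
Frame -1: GCA TCC TCG CAA CGA CAG CAC ATT CGG TAT GCG TGC GTC GTA GAA TGC TTC GGT GAC CTC — no ATG→stop ORF.
Frame -2: CAT CCT CGC AAC GAC AGC ACA TTC GGT ATG CGT GCG TCG TAG AAT GCT TCG GTG ACC TCC — ATG at 29, stop TAG at 41 → 15 nt.
Frame -3: ATC CTC GCA ACG ACA GCA CAT TCG GTA TGC GTG CGT CGT AGA ATG CTT CGG TGA CCT CCG — ATG at 45, stop TGA at 54 → 12 nt.
Largest ORF found is 5 codons < 7, so no.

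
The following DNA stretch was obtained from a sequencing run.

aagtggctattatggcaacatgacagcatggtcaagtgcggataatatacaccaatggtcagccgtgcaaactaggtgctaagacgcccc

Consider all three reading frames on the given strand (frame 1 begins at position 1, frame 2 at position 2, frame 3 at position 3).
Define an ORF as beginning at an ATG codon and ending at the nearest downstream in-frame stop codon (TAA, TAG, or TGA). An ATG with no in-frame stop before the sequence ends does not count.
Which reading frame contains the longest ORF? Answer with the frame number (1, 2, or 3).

2

Frame 1: AAG TGG CTA TTA TGG CAA CAT GAC AGC ATG GTC AAG TGC GGA TAA TAT ACA CCA ATG GTC AGC CGT GCA AAC TAG GTG CTA AGA CGC CCC — ATG at 28, stop TAA at 43 → 18 nt; ATG at 55, stop TAG at 73 → 21 nt.
Frame 2: AGT GGC TAT TAT GGC AAC ATG ACA GCA TGG TCA AGT GCG GAT AAT ATA CAC CAA TGG TCA GCC GTG CAA ACT AGG TGC TAA GAC GCC — ATG at 20, stop TAA at 80 → 63 nt.
Frame 3: GTG GCT ATT ATG GCA ACA TGA CAG CAT GGT CAA GTG CGG ATA ATA TAC ACC AAT GGT CAG CCG TGC AAA CTA GGT GCT AAG ACG CCC — ATG at 12, stop TGA at 21 → 12 nt.
Longest ORF is 63 nt in frame 2 (positions 20–82).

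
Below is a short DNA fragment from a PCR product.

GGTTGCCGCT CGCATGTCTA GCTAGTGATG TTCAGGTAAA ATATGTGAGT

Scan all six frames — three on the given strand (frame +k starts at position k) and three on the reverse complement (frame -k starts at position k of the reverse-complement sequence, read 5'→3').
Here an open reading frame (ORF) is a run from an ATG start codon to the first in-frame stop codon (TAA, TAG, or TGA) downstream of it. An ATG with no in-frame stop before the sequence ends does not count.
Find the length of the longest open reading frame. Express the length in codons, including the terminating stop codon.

Reverse complement (5'→3'): ACTCACATATTTTACCTGAACATCACTAGCTAGACATGCGAGCGGCAACC
Frame +1: GGT TGC CGC TCG CAT GTC TAG CTA GTG ATG TTC AGG TAA AAT ATG TGA — ATG at 28, stop TAA at 37 → 12 nt; ATG at 43, stop TGA at 46 → 6 nt.
Frame +2: GTT GCC GCT CGC ATG TCT AGC TAG TGA TGT TCA GGT AAA ATA TGT GAG — ATG at 14, stop TAG at 23 → 12 nt.
Frame +3: TTG CCG CTC GCA TGT CTA GCT AGT GAT GTT CAG GTA AAA TAT GTG AGT — no ATG→stop ORF.
Frame -1: ACT CAC ATA TTT TAC CTG AAC ATC ACT AGC TAG ACA TGC GAG CGG CAA — no ATG→stop ORF.
Frame -2: CTC ACA TAT TTT ACC TGA ACA TCA CTA GCT AGA CAT GCG AGC GGC AAC — no ATG→stop ORF.
Frame -3: TCA CAT ATT TTA CCT GAA CAT CAC TAG CTA GAC ATG CGA GCG GCA ACC — no ATG→stop ORF.
Longest: frame +1, positions 28–39, 12 nt = 4 codons = 3 aa. → 4 codons.

4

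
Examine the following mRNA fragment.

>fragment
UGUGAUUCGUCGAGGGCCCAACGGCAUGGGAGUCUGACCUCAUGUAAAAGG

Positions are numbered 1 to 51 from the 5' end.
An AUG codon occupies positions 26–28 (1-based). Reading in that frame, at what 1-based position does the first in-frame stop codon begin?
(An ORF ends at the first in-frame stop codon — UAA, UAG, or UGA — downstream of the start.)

35

Codons from position 26: AUG (26–28), GGA (29–31), GUC (32–34), UGA (35–37).
UGA is a stop codon; it begins at position 35.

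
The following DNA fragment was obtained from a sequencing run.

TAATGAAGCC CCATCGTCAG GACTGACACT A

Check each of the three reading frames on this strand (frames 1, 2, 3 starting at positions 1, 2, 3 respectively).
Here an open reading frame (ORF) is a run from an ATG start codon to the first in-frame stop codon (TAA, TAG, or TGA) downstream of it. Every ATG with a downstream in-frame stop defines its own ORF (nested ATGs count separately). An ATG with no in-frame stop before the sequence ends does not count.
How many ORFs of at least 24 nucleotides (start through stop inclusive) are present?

1

Frame 1: TAA TGA AGC CCC ATC GTC AGG ACT GAC ACT — no ATG→stop ORF.
Frame 2: AAT GAA GCC CCA TCG TCA GGA CTG ACA CTA — no ATG→stop ORF.
Frame 3: ATG AAG CCC CAT CGT CAG GAC TGA CAC — ATG at 3, stop TGA at 24 → 24 nt.
ORFs ≥ 24 nucleotides: frame 3 3–26 (24 nucleotides). Count = 1.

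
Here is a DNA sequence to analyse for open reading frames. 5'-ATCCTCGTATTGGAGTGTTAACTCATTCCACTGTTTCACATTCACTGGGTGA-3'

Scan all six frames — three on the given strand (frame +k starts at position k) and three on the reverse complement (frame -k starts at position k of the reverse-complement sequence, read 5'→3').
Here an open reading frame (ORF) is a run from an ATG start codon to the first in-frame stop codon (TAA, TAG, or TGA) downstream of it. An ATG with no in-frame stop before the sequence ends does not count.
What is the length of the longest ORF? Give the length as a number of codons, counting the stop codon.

Reverse complement (5'→3'): TCACCCAGTGAATGTGAAACAGTGGAATGAGTTAACACTCCAATACGAGGAT
Frame +1: ATC CTC GTA TTG GAG TGT TAA CTC ATT CCA CTG TTT CAC ATT CAC TGG GTG — no ATG→stop ORF.
Frame +2: TCC TCG TAT TGG AGT GTT AAC TCA TTC CAC TGT TTC ACA TTC ACT GGG TGA — no ATG→stop ORF.
Frame +3: CCT CGT ATT GGA GTG TTA ACT CAT TCC ACT GTT TCA CAT TCA CTG GGT — no ATG→stop ORF.
Frame -1: TCA CCC AGT GAA TGT GAA ACA GTG GAA TGA GTT AAC ACT CCA ATA CGA GGA — no ATG→stop ORF.
Frame -2: CAC CCA GTG AAT GTG AAA CAG TGG AAT GAG TTA ACA CTC CAA TAC GAG GAT — no ATG→stop ORF.
Frame -3: ACC CAG TGA ATG TGA AAC AGT GGA ATG AGT TAA CAC TCC AAT ACG AGG — ATG at 12, stop TGA at 15 → 6 nt; ATG at 27, stop TAA at 33 → 9 nt.
Longest: frame -3, positions 27–35, 9 nt = 3 codons = 2 aa. → 3 codons.

3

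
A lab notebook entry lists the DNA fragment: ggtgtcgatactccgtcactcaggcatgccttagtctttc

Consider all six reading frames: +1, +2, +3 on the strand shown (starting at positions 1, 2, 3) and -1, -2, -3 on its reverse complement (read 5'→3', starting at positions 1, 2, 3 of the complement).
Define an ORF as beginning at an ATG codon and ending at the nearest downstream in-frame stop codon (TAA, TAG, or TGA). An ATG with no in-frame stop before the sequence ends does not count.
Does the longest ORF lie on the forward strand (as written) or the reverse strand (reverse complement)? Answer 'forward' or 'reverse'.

reverse

Reverse complement (5'→3'): GAAAGACTAAGGCATGCCTGAGTGACGGAGTATCGACACC
Frame +1: GGT GTC GAT ACT CCG TCA CTC AGG CAT GCC TTA GTC TTT — no ATG→stop ORF.
Frame +2: GTG TCG ATA CTC CGT CAC TCA GGC ATG CCT TAG TCT TTC — ATG at 26, stop TAG at 32 → 9 nt.
Frame +3: TGT CGA TAC TCC GTC ACT CAG GCA TGC CTT AGT CTT — no ATG→stop ORF.
Frame -1: GAA AGA CTA AGG CAT GCC TGA GTG ACG GAG TAT CGA CAC — no ATG→stop ORF.
Frame -2: AAA GAC TAA GGC ATG CCT GAG TGA CGG AGT ATC GAC ACC — ATG at 14, stop TGA at 23 → 12 nt.
Frame -3: AAG ACT AAG GCA TGC CTG AGT GAC GGA GTA TCG ACA — no ATG→stop ORF.
Forward-strand max 9 nt; reverse-strand max 12 nt. The reverse strand has the longer ORF.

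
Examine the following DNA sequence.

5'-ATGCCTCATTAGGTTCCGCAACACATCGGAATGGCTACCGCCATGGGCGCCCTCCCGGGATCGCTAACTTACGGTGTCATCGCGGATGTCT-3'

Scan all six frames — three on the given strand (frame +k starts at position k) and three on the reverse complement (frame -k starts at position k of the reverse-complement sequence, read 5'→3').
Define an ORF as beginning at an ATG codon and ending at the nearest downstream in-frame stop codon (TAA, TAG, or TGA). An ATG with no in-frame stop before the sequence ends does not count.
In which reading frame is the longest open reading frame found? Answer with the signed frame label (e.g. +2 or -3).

-3

Reverse complement (5'→3'): AGACATCCGCGATGACACCGTAAGTTAGCGATCCCGGGAGGGCGCCCATGGCGGTAGCCATTCCGATGTGTTGCGGAACCTAATGAGGCAT
Frame +1: ATG CCT CAT TAG GTT CCG CAA CAC ATC GGA ATG GCT ACC GCC ATG GGC GCC CTC CCG GGA TCG CTA ACT TAC GGT GTC ATC GCG GAT GTC — ATG at 1, stop TAG at 10 → 12 nt.
Frame +2: TGC CTC ATT AGG TTC CGC AAC ACA TCG GAA TGG CTA CCG CCA TGG GCG CCC TCC CGG GAT CGC TAA CTT ACG GTG TCA TCG CGG ATG TCT — no ATG→stop ORF.
Frame +3: GCC TCA TTA GGT TCC GCA ACA CAT CGG AAT GGC TAC CGC CAT GGG CGC CCT CCC GGG ATC GCT AAC TTA CGG TGT CAT CGC GGA TGT — no ATG→stop ORF.
Frame -1: AGA CAT CCG CGA TGA CAC CGT AAG TTA GCG ATC CCG GGA GGG CGC CCA TGG CGG TAG CCA TTC CGA TGT GTT GCG GAA CCT AAT GAG GCA — no ATG→stop ORF.
Frame -2: GAC ATC CGC GAT GAC ACC GTA AGT TAG CGA TCC CGG GAG GGC GCC CAT GGC GGT AGC CAT TCC GAT GTG TTG CGG AAC CTA ATG AGG CAT — no ATG→stop ORF.
Frame -3: ACA TCC GCG ATG ACA CCG TAA GTT AGC GAT CCC GGG AGG GCG CCC ATG GCG GTA GCC ATT CCG ATG TGT TGC GGA ACC TAA TGA GGC — ATG at 12, stop TAA at 21 → 12 nt; ATG at 48, stop TAA at 81 → 36 nt; ATG at 66, stop TAA at 81 → 18 nt.
Longest ORF is 36 nt in frame -3 (positions 48–83).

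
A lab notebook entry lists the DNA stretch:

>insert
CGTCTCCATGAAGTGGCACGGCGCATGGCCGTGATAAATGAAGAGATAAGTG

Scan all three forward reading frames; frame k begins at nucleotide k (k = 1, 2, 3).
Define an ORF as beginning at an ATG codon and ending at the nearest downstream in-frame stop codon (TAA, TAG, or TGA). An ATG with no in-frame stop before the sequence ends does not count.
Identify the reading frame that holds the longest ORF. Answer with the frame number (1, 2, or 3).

Frame 1: CGT CTC CAT GAA GTG GCA CGG CGC ATG GCC GTG ATA AAT GAA GAG ATA AGT — no ATG→stop ORF.
Frame 2: GTC TCC ATG AAG TGG CAC GGC GCA TGG CCG TGA TAA ATG AAG AGA TAA GTG — ATG at 8, stop TGA at 32 → 27 nt; ATG at 38, stop TAA at 47 → 12 nt.
Frame 3: TCT CCA TGA AGT GGC ACG GCG CAT GGC CGT GAT AAA TGA AGA GAT AAG — no ATG→stop ORF.
Longest ORF is 27 nt in frame 2 (positions 8–34).

2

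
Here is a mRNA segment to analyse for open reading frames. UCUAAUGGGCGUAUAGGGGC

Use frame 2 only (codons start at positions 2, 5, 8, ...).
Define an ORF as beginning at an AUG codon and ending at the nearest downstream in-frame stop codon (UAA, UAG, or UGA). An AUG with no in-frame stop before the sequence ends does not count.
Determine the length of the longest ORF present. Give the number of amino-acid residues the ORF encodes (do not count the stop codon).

3

Frame 2: CUA AUG GGC GUA UAG GGG — AUG at 5, stop UAG at 14 → 12 nt.
Longest: frame 2, positions 5–16, 12 nt = 4 codons = 3 aa. → 3 amino acids.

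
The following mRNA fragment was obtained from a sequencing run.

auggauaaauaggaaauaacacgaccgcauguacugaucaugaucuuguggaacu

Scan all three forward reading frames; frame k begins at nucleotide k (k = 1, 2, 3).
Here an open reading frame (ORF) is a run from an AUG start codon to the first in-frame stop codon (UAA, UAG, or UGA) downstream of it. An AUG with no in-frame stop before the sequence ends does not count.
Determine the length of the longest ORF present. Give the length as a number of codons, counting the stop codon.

4

Frame 1: AUG GAU AAA UAG GAA AUA ACA CGA CCG CAU GUA CUG AUC AUG AUC UUG UGG AAC — AUG at 1, stop UAG at 10 → 12 nt.
Frame 2: UGG AUA AAU AGG AAA UAA CAC GAC CGC AUG UAC UGA UCA UGA UCU UGU GGA ACU — AUG at 29, stop UGA at 35 → 9 nt.
Frame 3: GGA UAA AUA GGA AAU AAC ACG ACC GCA UGU ACU GAU CAU GAU CUU GUG GAA — no AUG→stop ORF.
Longest: frame 1, positions 1–12, 12 nt = 4 codons = 3 aa. → 4 codons.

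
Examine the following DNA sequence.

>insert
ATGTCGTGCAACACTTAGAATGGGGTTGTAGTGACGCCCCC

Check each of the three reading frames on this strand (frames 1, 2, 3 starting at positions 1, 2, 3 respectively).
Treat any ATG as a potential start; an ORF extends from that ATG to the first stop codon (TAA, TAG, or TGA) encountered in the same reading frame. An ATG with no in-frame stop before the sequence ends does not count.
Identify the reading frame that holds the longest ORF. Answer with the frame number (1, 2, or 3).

Frame 1: ATG TCG TGC AAC ACT TAG AAT GGG GTT GTA GTG ACG CCC — ATG at 1, stop TAG at 16 → 18 nt.
Frame 2: TGT CGT GCA ACA CTT AGA ATG GGG TTG TAG TGA CGC CCC — ATG at 20, stop TAG at 29 → 12 nt.
Frame 3: GTC GTG CAA CAC TTA GAA TGG GGT TGT AGT GAC GCC CCC — no ATG→stop ORF.
Longest ORF is 18 nt in frame 1 (positions 1–18).

1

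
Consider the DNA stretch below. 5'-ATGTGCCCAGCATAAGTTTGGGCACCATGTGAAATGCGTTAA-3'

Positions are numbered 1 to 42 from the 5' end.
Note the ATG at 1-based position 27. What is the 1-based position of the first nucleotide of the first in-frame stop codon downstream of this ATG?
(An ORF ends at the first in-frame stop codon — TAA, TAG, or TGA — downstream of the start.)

Codons from position 27: ATG (27–29), TGA (30–32).
TGA is a stop codon; it begins at position 30.

30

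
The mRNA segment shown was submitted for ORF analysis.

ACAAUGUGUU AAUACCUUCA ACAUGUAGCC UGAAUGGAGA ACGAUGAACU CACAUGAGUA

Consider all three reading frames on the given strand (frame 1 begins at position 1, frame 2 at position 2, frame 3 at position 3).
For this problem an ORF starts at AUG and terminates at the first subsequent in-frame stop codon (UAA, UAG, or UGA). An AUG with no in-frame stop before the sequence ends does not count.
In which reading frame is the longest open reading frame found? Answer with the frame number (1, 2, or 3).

1

Frame 1: ACA AUG UGU UAA UAC CUU CAA CAU GUA GCC UGA AUG GAG AAC GAU GAA CUC ACA UGA GUA — AUG at 4, stop UAA at 10 → 9 nt; AUG at 34, stop UGA at 55 → 24 nt.
Frame 2: CAA UGU GUU AAU ACC UUC AAC AUG UAG CCU GAA UGG AGA ACG AUG AAC UCA CAU GAG — AUG at 23, stop UAG at 26 → 6 nt.
Frame 3: AAU GUG UUA AUA CCU UCA ACA UGU AGC CUG AAU GGA GAA CGA UGA ACU CAC AUG AGU — no AUG→stop ORF.
Longest ORF is 24 nt in frame 1 (positions 34–57).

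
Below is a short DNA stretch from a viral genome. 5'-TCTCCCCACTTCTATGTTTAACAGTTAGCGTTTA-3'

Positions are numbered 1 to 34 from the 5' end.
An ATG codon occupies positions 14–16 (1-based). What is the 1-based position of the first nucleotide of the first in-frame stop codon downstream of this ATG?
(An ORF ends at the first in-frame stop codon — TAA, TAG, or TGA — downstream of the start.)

Codons from position 14: ATG (14–16), TTT (17–19), AAC (20–22), AGT (23–25), TAG (26–28).
TAG is a stop codon; it begins at position 26.

26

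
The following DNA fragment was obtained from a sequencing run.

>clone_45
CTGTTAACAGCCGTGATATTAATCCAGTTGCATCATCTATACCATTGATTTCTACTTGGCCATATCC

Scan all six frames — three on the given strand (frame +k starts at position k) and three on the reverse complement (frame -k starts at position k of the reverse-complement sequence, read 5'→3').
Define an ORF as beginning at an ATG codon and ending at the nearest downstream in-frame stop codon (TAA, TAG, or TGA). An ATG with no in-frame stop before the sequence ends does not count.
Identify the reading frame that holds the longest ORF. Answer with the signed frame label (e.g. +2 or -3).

Reverse complement (5'→3'): GGATATGGCCAAGTAGAAATCAATGGTATAGATGATGCAACTGGATTAATATCACGGCTGTTAACAG
Frame +1: CTG TTA ACA GCC GTG ATA TTA ATC CAG TTG CAT CAT CTA TAC CAT TGA TTT CTA CTT GGC CAT ATC — no ATG→stop ORF.
Frame +2: TGT TAA CAG CCG TGA TAT TAA TCC AGT TGC ATC ATC TAT ACC ATT GAT TTC TAC TTG GCC ATA TCC — no ATG→stop ORF.
Frame +3: GTT AAC AGC CGT GAT ATT AAT CCA GTT GCA TCA TCT ATA CCA TTG ATT TCT ACT TGG CCA TAT — no ATG→stop ORF.
Frame -1: GGA TAT GGC CAA GTA GAA ATC AAT GGT ATA GAT GAT GCA ACT GGA TTA ATA TCA CGG CTG TTA ACA — no ATG→stop ORF.
Frame -2: GAT ATG GCC AAG TAG AAA TCA ATG GTA TAG ATG ATG CAA CTG GAT TAA TAT CAC GGC TGT TAA CAG — ATG at 5, stop TAG at 14 → 12 nt; ATG at 23, stop TAG at 29 → 9 nt; ATG at 32, stop TAA at 47 → 18 nt; ATG at 35, stop TAA at 47 → 15 nt.
Frame -3: ATA TGG CCA AGT AGA AAT CAA TGG TAT AGA TGA TGC AAC TGG ATT AAT ATC ACG GCT GTT AAC — no ATG→stop ORF.
Longest ORF is 18 nt in frame -2 (positions 32–49).

-2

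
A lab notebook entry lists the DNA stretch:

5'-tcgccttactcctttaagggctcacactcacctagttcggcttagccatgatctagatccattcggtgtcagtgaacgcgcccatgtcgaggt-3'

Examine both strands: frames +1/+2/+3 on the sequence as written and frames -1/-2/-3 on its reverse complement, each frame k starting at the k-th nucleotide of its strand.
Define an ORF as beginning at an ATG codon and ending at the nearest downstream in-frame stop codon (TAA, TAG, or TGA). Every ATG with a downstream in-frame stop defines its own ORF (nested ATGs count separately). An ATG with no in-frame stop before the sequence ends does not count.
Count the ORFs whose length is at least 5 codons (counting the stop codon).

Reverse complement (5'→3'): ACCTCGACATGGGCGCGTTCACTGACACCGAATGGATCTAGATCATGGCTAAGCCGAACTAGGTGAGTGTGAGCCCTTAAAGGAGTAAGGCGA
Frame +1: TCG CCT TAC TCC TTT AAG GGC TCA CAC TCA CCT AGT TCG GCT TAG CCA TGA TCT AGA TCC ATT CGG TGT CAG TGA ACG CGC CCA TGT CGA GGT — no ATG→stop ORF.
Frame +2: CGC CTT ACT CCT TTA AGG GCT CAC ACT CAC CTA GTT CGG CTT AGC CAT GAT CTA GAT CCA TTC GGT GTC AGT GAA CGC GCC CAT GTC GAG — no ATG→stop ORF.
Frame +3: GCC TTA CTC CTT TAA GGG CTC ACA CTC ACC TAG TTC GGC TTA GCC ATG ATC TAG ATC CAT TCG GTG TCA GTG AAC GCG CCC ATG TCG AGG — ATG at 48, stop TAG at 54 → 9 nt.
Frame -1: ACC TCG ACA TGG GCG CGT TCA CTG ACA CCG AAT GGA TCT AGA TCA TGG CTA AGC CGA ACT AGG TGA GTG TGA GCC CTT AAA GGA GTA AGG CGA — no ATG→stop ORF.
Frame -2: CCT CGA CAT GGG CGC GTT CAC TGA CAC CGA ATG GAT CTA GAT CAT GGC TAA GCC GAA CTA GGT GAG TGT GAG CCC TTA AAG GAG TAA GGC — ATG at 32, stop TAA at 50 → 21 nt.
Frame -3: CTC GAC ATG GGC GCG TTC ACT GAC ACC GAA TGG ATC TAG ATC ATG GCT AAG CCG AAC TAG GTG AGT GTG AGC CCT TAA AGG AGT AAG GCG — ATG at 9, stop TAG at 39 → 33 nt; ATG at 45, stop TAG at 60 → 18 nt.
ORFs ≥ 5 codons: frame -2 32–52 (7 codons), frame -3 9–41 (11 codons), frame -3 45–62 (6 codons). Count = 3.

3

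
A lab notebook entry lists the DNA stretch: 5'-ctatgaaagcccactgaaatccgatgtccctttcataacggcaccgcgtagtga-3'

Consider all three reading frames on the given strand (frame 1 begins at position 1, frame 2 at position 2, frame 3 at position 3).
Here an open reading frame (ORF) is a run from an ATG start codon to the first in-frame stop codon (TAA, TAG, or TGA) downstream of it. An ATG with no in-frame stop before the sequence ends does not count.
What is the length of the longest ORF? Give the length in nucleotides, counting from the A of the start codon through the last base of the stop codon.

15

Frame 1: CTA TGA AAG CCC ACT GAA ATC CGA TGT CCC TTT CAT AAC GGC ACC GCG TAG TGA — no ATG→stop ORF.
Frame 2: TAT GAA AGC CCA CTG AAA TCC GAT GTC CCT TTC ATA ACG GCA CCG CGT AGT — no ATG→stop ORF.
Frame 3: ATG AAA GCC CAC TGA AAT CCG ATG TCC CTT TCA TAA CGG CAC CGC GTA GTG — ATG at 3, stop TGA at 15 → 15 nt; ATG at 24, stop TAA at 36 → 15 nt.
Longest: frame 3, positions 3–17, 15 nt = 5 codons = 4 aa. → 15 nucleotides.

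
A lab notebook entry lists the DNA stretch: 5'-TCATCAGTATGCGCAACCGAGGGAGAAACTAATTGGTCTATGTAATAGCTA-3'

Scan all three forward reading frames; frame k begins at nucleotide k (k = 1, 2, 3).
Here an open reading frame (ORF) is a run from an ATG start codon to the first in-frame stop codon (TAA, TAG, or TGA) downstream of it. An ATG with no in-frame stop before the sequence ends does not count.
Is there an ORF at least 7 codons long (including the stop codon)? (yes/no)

Frame 1: TCA TCA GTA TGC GCA ACC GAG GGA GAA ACT AAT TGG TCT ATG TAA TAG CTA — ATG at 40, stop TAA at 43 → 6 nt.
Frame 2: CAT CAG TAT GCG CAA CCG AGG GAG AAA CTA ATT GGT CTA TGT AAT AGC — no ATG→stop ORF.
Frame 3: ATC AGT ATG CGC AAC CGA GGG AGA AAC TAA TTG GTC TAT GTA ATA GCT — ATG at 9, stop TAA at 30 → 24 nt.
Frame 3 has an ORF of 8 codons (positions 9–32) ≥ 7, so yes.

yes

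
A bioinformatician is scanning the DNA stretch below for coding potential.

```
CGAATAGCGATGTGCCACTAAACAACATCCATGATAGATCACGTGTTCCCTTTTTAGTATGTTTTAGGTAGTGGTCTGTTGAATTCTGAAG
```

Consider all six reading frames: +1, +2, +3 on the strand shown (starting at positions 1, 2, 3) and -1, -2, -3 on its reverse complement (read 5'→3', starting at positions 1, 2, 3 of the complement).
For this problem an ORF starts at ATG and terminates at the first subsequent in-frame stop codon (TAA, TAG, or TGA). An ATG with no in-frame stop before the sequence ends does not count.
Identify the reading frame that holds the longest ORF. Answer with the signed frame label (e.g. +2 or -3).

+1

Reverse complement (5'→3'): CTTCAGAATTCAACAGACCACTACCTAAAACATACTAAAAAGGGAACACGTGATCTATCATGGATGTTGTTTAGTGGCACATCGCTATTCG
Frame +1: CGA ATA GCG ATG TGC CAC TAA ACA ACA TCC ATG ATA GAT CAC GTG TTC CCT TTT TAG TAT GTT TTA GGT AGT GGT CTG TTG AAT TCT GAA — ATG at 10, stop TAA at 19 → 12 nt; ATG at 31, stop TAG at 55 → 27 nt.
Frame +2: GAA TAG CGA TGT GCC ACT AAA CAA CAT CCA TGA TAG ATC ACG TGT TCC CTT TTT AGT ATG TTT TAG GTA GTG GTC TGT TGA ATT CTG AAG — ATG at 59, stop TAG at 65 → 9 nt.
Frame +3: AAT AGC GAT GTG CCA CTA AAC AAC ATC CAT GAT AGA TCA CGT GTT CCC TTT TTA GTA TGT TTT AGG TAG TGG TCT GTT GAA TTC TGA — no ATG→stop ORF.
Frame -1: CTT CAG AAT TCA ACA GAC CAC TAC CTA AAA CAT ACT AAA AAG GGA ACA CGT GAT CTA TCA TGG ATG TTG TTT AGT GGC ACA TCG CTA TTC — no ATG→stop ORF.
Frame -2: TTC AGA ATT CAA CAG ACC ACT ACC TAA AAC ATA CTA AAA AGG GAA CAC GTG ATC TAT CAT GGA TGT TGT TTA GTG GCA CAT CGC TAT TCG — no ATG→stop ORF.
Frame -3: TCA GAA TTC AAC AGA CCA CTA CCT AAA ACA TAC TAA AAA GGG AAC ACG TGA TCT ATC ATG GAT GTT GTT TAG TGG CAC ATC GCT ATT — ATG at 60, stop TAG at 72 → 15 nt.
Longest ORF is 27 nt in frame +1 (positions 31–57).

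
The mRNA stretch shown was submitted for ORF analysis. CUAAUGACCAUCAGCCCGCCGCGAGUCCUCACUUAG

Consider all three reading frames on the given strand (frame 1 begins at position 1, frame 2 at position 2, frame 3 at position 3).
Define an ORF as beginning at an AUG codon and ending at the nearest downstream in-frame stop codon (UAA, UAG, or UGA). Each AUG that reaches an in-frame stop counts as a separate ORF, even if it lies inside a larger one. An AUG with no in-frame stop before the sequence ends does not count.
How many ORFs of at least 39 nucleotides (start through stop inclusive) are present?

Frame 1: CUA AUG ACC AUC AGC CCG CCG CGA GUC CUC ACU UAG — AUG at 4, stop UAG at 34 → 33 nt.
Frame 2: UAA UGA CCA UCA GCC CGC CGC GAG UCC UCA CUU — no AUG→stop ORF.
Frame 3: AAU GAC CAU CAG CCC GCC GCG AGU CCU CAC UUA — no AUG→stop ORF.
No ORF reaches 39 nucleotides. Count = 0.

0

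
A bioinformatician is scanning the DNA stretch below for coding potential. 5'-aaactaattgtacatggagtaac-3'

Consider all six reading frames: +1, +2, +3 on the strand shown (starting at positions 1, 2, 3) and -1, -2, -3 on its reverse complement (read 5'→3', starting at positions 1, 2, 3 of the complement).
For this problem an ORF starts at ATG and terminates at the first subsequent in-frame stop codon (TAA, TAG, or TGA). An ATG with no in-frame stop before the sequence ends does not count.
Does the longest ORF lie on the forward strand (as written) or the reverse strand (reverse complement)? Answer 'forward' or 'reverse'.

reverse

Reverse complement (5'→3'): GTTACTCCATGTACAATTAGTTT
Frame +1: AAA CTA ATT GTA CAT GGA GTA — no ATG→stop ORF.
Frame +2: AAC TAA TTG TAC ATG GAG TAA — ATG at 14, stop TAA at 20 → 9 nt.
Frame +3: ACT AAT TGT ACA TGG AGT AAC — no ATG→stop ORF.
Frame -1: GTT ACT CCA TGT ACA ATT AGT — no ATG→stop ORF.
Frame -2: TTA CTC CAT GTA CAA TTA GTT — no ATG→stop ORF.
Frame -3: TAC TCC ATG TAC AAT TAG TTT — ATG at 9, stop TAG at 18 → 12 nt.
Forward-strand max 9 nt; reverse-strand max 12 nt. The reverse strand has the longer ORF.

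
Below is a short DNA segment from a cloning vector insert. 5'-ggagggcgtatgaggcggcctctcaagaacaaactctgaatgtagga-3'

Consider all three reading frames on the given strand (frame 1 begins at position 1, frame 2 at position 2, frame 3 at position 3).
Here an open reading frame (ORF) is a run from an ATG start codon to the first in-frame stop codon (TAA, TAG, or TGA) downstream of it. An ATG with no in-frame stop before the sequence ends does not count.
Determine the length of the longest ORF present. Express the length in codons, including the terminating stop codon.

10

Frame 1: GGA GGG CGT ATG AGG CGG CCT CTC AAG AAC AAA CTC TGA ATG TAG — ATG at 10, stop TGA at 37 → 30 nt; ATG at 40, stop TAG at 43 → 6 nt.
Frame 2: GAG GGC GTA TGA GGC GGC CTC TCA AGA ACA AAC TCT GAA TGT AGG — no ATG→stop ORF.
Frame 3: AGG GCG TAT GAG GCG GCC TCT CAA GAA CAA ACT CTG AAT GTA GGA — no ATG→stop ORF.
Longest: frame 1, positions 10–39, 30 nt = 10 codons = 9 aa. → 10 codons.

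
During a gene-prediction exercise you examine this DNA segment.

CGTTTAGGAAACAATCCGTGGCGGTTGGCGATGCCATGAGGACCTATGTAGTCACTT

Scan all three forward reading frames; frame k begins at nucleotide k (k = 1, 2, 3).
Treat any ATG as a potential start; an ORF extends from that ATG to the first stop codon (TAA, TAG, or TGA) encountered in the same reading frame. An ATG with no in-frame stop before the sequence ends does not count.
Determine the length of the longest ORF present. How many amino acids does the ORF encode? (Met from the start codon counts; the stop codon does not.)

2

Frame 1: CGT TTA GGA AAC AAT CCG TGG CGG TTG GCG ATG CCA TGA GGA CCT ATG TAG TCA CTT — ATG at 31, stop TGA at 37 → 9 nt; ATG at 46, stop TAG at 49 → 6 nt.
Frame 2: GTT TAG GAA ACA ATC CGT GGC GGT TGG CGA TGC CAT GAG GAC CTA TGT AGT CAC — no ATG→stop ORF.
Frame 3: TTT AGG AAA CAA TCC GTG GCG GTT GGC GAT GCC ATG AGG ACC TAT GTA GTC ACT — no ATG→stop ORF.
Longest: frame 1, positions 31–39, 9 nt = 3 codons = 2 aa. → 2 amino acids.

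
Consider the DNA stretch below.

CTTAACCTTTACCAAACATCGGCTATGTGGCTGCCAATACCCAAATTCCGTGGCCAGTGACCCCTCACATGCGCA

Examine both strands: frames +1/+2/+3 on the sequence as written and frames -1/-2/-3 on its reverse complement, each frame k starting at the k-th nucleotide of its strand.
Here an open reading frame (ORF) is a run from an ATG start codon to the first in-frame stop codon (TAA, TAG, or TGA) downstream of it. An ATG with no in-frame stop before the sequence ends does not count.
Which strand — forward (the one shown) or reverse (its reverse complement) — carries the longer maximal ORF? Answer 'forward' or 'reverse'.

Reverse complement (5'→3'): TGCGCATGTGAGGGGTCACTGGCCACGGAATTTGGGTATTGGCAGCCACATAGCCGATGTTTGGTAAAGGTTAAG
Frame +1: CTT AAC CTT TAC CAA ACA TCG GCT ATG TGG CTG CCA ATA CCC AAA TTC CGT GGC CAG TGA CCC CTC ACA TGC GCA — ATG at 25, stop TGA at 58 → 36 nt.
Frame +2: TTA ACC TTT ACC AAA CAT CGG CTA TGT GGC TGC CAA TAC CCA AAT TCC GTG GCC AGT GAC CCC TCA CAT GCG — no ATG→stop ORF.
Frame +3: TAA CCT TTA CCA AAC ATC GGC TAT GTG GCT GCC AAT ACC CAA ATT CCG TGG CCA GTG ACC CCT CAC ATG CGC — no ATG→stop ORF.
Frame -1: TGC GCA TGT GAG GGG TCA CTG GCC ACG GAA TTT GGG TAT TGG CAG CCA CAT AGC CGA TGT TTG GTA AAG GTT AAG — no ATG→stop ORF.
Frame -2: GCG CAT GTG AGG GGT CAC TGG CCA CGG AAT TTG GGT ATT GGC AGC CAC ATA GCC GAT GTT TGG TAA AGG TTA — no ATG→stop ORF.
Frame -3: CGC ATG TGA GGG GTC ACT GGC CAC GGA ATT TGG GTA TTG GCA GCC ACA TAG CCG ATG TTT GGT AAA GGT TAA — ATG at 6, stop TGA at 9 → 6 nt; ATG at 57, stop TAA at 72 → 18 nt.
Forward-strand max 36 nt; reverse-strand max 18 nt. The forward strand has the longer ORF.

forward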